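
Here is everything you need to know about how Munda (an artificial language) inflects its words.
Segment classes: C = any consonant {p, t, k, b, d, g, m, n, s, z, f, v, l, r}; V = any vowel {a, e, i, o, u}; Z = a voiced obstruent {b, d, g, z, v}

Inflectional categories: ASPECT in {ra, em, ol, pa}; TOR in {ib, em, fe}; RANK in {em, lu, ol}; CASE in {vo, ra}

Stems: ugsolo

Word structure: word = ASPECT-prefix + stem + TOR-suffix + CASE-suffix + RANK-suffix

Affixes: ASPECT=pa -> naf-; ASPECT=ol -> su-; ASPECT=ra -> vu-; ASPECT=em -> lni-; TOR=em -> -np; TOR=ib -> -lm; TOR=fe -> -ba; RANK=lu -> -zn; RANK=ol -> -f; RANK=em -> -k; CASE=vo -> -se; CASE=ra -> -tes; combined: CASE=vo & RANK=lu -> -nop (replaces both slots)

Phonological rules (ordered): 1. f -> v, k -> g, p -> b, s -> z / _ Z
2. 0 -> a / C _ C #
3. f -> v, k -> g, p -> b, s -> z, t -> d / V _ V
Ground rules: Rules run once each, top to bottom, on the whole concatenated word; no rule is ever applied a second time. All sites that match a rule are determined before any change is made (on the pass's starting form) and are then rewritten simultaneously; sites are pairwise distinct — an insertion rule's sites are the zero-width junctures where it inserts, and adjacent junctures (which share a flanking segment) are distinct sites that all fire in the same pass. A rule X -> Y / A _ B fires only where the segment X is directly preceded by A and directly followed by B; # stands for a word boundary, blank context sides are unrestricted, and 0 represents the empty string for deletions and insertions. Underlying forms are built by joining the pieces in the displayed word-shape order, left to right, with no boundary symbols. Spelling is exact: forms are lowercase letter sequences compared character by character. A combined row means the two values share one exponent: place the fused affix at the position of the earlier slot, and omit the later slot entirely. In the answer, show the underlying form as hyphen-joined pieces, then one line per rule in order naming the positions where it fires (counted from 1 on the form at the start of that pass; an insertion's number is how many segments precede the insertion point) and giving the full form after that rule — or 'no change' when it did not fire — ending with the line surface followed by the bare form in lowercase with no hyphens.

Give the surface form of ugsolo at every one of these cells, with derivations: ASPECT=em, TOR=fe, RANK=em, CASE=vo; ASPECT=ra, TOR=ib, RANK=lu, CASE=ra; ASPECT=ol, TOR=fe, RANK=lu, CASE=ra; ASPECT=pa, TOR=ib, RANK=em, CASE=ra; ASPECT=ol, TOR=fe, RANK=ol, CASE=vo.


cell ASPECT=em, TOR=fe, RANK=em, CASE=vo:
underlying: lni-ugsolo-ba-se-k
1. f -> v, k -> g, p -> b, s -> z / _ Z: no change
2. 0 -> a / C _ C #: no change
3. f -> v, k -> g, p -> b, s -> z, t -> d / V _ V: fires at position(s) 12: lniugsolobazek
surface: lniugsolobazek

cell ASPECT=ra, TOR=ib, RANK=lu, CASE=ra:
underlying: vu-ugsolo-lm-tes-zn
1. f -> v, k -> g, p -> b, s -> z / _ Z: fires at position(s) 13: vuugsololmtezzn
2. 0 -> a / C _ C #: inserts after position(s) 14: vuugsololmtezzan
3. f -> v, k -> g, p -> b, s -> z, t -> d / V _ V: no change
surface: vuugsololmtezzan

cell ASPECT=ol, TOR=fe, RANK=lu, CASE=ra:
underlying: su-ugsolo-ba-tes-zn
1. f -> v, k -> g, p -> b, s -> z / _ Z: fires at position(s) 13: suugsolobatezzn
2. 0 -> a / C _ C #: inserts after position(s) 14: suugsolobatezzan
3. f -> v, k -> g, p -> b, s -> z, t -> d / V _ V: fires at position(s) 11: suugsolobadezzan
surface: suugsolobadezzan

cell ASPECT=pa, TOR=ib, RANK=em, CASE=ra:
underlying: naf-ugsolo-lm-tes-k
1. f -> v, k -> g, p -> b, s -> z / _ Z: no change
2. 0 -> a / C _ C #: inserts after position(s) 14: nafugsololmtesak
3. f -> v, k -> g, p -> b, s -> z, t -> d / V _ V: fires at position(s) 3, 14: navugsololmtezak
surface: navugsololmtezak

cell ASPECT=ol, TOR=fe, RANK=ol, CASE=vo:
underlying: su-ugsolo-ba-se-f
1. f -> v, k -> g, p -> b, s -> z / _ Z: no change
2. 0 -> a / C _ C #: no change
3. f -> v, k -> g, p -> b, s -> z, t -> d / V _ V: fires at position(s) 11: suugsolobazef
surface: suugsolobazef


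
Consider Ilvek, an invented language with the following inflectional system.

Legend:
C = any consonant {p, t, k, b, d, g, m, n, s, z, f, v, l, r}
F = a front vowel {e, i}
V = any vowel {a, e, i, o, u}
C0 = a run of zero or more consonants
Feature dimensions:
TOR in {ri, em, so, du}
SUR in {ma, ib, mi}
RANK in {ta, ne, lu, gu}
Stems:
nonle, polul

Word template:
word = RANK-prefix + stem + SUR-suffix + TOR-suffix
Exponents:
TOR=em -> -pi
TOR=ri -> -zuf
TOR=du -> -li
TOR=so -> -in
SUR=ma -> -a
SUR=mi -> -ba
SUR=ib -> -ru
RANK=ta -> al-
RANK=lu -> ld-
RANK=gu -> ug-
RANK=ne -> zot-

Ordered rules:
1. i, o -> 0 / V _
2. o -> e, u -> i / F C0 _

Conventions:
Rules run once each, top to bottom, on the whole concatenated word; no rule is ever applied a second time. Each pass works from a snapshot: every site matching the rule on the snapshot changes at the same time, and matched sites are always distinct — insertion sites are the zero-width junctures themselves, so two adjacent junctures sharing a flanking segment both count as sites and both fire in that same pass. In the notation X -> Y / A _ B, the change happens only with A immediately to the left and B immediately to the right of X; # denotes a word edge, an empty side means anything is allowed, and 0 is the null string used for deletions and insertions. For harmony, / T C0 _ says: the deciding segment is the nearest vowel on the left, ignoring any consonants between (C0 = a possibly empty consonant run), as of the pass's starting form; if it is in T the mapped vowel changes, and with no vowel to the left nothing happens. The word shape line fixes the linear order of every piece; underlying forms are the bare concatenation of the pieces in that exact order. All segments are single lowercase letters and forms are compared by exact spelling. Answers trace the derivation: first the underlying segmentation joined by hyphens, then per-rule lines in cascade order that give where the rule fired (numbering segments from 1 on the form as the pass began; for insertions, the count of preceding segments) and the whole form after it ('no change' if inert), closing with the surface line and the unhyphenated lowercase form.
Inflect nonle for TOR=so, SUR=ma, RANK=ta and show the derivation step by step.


underlying: al-nonle-a-in
1. i, o -> 0 / V _: fires at position(s) 9: alnonlean
2. o -> e, u -> i / F C0 _: no change
surface: alnonlean


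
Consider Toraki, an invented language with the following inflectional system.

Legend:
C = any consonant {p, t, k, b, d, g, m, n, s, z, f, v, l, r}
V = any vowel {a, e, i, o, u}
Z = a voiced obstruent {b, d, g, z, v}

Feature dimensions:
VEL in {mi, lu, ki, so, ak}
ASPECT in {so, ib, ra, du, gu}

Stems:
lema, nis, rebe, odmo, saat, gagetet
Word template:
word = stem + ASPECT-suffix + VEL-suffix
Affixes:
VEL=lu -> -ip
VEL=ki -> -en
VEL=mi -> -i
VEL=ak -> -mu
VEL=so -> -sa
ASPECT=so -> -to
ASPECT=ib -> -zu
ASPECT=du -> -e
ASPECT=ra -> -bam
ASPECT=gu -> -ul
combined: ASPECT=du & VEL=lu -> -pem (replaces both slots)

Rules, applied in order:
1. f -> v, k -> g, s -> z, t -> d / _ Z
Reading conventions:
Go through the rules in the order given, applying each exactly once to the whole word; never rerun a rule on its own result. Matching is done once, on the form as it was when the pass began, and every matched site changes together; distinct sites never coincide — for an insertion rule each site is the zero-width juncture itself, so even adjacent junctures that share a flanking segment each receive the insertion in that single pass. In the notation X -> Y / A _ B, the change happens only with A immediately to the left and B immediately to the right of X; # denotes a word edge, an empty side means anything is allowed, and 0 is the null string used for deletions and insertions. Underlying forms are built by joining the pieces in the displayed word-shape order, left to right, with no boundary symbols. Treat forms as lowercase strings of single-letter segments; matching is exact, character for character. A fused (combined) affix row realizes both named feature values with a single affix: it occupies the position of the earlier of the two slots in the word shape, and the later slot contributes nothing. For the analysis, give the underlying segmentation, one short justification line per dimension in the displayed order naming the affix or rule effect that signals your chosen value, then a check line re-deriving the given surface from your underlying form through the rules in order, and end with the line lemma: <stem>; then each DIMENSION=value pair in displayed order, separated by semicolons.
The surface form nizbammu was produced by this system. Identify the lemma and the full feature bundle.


underlying: nis-bam-mu
VEL=ak - signalled by the affix -mu
ASPECT=ra - signalled by the affix -bam
check: nisbammu -> nizbammu
lemma: nis; VEL=ak; ASPECT=ra


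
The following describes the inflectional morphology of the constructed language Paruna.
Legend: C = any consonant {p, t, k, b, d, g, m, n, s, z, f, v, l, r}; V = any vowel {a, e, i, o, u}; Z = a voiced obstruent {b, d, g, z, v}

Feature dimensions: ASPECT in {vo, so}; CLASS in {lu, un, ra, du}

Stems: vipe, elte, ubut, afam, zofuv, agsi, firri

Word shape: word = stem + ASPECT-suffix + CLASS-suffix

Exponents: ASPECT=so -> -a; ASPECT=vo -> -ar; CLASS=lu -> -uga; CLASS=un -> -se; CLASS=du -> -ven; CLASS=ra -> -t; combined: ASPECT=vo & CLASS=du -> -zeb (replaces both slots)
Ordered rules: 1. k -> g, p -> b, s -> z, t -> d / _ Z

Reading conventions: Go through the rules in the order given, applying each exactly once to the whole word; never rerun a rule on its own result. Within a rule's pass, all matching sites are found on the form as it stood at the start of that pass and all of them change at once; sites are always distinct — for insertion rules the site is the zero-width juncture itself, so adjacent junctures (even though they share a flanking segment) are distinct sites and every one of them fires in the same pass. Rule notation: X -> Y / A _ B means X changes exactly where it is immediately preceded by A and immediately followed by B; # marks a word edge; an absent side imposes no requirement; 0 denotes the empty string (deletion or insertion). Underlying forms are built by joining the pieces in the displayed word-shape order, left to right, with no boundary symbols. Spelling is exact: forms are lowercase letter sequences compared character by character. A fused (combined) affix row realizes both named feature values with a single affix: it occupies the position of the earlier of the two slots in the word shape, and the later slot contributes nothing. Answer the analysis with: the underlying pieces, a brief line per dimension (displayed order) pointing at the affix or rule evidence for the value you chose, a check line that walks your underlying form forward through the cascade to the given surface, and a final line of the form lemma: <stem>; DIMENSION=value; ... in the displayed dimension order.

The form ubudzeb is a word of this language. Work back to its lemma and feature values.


underlying: ubut-zeb
ASPECT=vo - signalled by the combined affix row
CLASS=du - signalled by the combined affix row
check: ubutzeb -> ubudzeb
lemma: ubut; ASPECT=vo; CLASS=du


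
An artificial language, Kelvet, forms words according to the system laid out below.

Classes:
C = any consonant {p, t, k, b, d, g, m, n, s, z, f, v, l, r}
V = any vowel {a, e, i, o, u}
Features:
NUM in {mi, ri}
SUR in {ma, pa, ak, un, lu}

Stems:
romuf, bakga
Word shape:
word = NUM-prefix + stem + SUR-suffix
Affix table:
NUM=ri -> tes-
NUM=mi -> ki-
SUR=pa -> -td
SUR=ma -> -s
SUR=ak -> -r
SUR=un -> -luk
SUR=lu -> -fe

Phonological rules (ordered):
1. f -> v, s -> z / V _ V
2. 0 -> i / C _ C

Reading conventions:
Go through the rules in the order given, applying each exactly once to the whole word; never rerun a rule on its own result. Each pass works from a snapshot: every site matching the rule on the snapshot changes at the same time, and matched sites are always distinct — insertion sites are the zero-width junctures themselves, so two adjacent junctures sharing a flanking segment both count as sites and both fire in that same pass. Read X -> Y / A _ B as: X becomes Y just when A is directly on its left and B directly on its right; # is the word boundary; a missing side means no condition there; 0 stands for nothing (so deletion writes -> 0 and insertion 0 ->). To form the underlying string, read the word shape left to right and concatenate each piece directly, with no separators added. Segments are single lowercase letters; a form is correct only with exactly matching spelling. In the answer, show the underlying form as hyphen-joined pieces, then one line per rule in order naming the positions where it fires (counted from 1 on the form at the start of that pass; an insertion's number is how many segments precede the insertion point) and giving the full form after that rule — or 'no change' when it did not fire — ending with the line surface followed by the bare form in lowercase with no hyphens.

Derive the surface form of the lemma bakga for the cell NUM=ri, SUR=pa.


underlying: tes-bakga-td
1. f -> v, s -> z / V _ V: no change
2. 0 -> i / C _ C: inserts after position(s) 3, 6, 9: tesibakigatid
surface: tesibakigatid


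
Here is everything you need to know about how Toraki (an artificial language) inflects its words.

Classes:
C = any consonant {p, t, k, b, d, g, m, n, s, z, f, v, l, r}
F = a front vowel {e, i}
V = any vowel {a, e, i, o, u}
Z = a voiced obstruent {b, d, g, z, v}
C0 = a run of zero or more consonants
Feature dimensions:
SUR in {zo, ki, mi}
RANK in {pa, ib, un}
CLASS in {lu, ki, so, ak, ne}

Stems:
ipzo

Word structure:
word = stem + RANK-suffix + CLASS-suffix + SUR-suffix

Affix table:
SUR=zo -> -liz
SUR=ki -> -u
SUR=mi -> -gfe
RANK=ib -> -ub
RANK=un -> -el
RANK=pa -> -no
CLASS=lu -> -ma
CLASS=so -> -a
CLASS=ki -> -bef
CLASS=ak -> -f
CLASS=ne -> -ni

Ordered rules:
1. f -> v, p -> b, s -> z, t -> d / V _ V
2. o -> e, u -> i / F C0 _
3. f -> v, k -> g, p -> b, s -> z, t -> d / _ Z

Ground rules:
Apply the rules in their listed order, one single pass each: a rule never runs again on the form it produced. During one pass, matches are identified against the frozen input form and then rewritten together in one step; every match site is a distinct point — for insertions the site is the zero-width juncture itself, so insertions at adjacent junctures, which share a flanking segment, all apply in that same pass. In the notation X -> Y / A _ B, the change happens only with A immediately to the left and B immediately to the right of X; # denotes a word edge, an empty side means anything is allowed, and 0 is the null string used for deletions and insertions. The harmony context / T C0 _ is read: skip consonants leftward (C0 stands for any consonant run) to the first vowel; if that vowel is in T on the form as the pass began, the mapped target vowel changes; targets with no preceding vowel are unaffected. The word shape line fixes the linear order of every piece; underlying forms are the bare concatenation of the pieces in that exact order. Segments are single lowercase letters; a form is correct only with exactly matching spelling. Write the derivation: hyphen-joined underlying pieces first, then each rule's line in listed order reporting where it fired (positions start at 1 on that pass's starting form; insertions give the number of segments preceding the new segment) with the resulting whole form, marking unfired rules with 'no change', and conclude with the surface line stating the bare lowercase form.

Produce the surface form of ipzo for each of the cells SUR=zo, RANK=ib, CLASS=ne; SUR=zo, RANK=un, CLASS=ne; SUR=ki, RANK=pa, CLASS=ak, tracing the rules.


cell SUR=zo, RANK=ib, CLASS=ne:
underlying: ipzo-ub-ni-liz
1. f -> v, p -> b, s -> z, t -> d / V _ V: no change
2. o -> e, u -> i / F C0 _: fires at position(s) 4: ipzeubniliz
3. f -> v, k -> g, p -> b, s -> z, t -> d / _ Z: fires at position(s) 2: ibzeubniliz
surface: ibzeubniliz

cell SUR=zo, RANK=un, CLASS=ne:
underlying: ipzo-el-ni-liz
1. f -> v, p -> b, s -> z, t -> d / V _ V: no change
2. o -> e, u -> i / F C0 _: fires at position(s) 4: ipzeelniliz
3. f -> v, k -> g, p -> b, s -> z, t -> d / _ Z: fires at position(s) 2: ibzeelniliz
surface: ibzeelniliz

cell SUR=ki, RANK=pa, CLASS=ak:
underlying: ipzo-no-f-u
1. f -> v, p -> b, s -> z, t -> d / V _ V: fires at position(s) 7: ipzonovu
2. o -> e, u -> i / F C0 _: fires at position(s) 4: ipzenovu
3. f -> v, k -> g, p -> b, s -> z, t -> d / _ Z: fires at position(s) 2: ibzenovu
surface: ibzenovu


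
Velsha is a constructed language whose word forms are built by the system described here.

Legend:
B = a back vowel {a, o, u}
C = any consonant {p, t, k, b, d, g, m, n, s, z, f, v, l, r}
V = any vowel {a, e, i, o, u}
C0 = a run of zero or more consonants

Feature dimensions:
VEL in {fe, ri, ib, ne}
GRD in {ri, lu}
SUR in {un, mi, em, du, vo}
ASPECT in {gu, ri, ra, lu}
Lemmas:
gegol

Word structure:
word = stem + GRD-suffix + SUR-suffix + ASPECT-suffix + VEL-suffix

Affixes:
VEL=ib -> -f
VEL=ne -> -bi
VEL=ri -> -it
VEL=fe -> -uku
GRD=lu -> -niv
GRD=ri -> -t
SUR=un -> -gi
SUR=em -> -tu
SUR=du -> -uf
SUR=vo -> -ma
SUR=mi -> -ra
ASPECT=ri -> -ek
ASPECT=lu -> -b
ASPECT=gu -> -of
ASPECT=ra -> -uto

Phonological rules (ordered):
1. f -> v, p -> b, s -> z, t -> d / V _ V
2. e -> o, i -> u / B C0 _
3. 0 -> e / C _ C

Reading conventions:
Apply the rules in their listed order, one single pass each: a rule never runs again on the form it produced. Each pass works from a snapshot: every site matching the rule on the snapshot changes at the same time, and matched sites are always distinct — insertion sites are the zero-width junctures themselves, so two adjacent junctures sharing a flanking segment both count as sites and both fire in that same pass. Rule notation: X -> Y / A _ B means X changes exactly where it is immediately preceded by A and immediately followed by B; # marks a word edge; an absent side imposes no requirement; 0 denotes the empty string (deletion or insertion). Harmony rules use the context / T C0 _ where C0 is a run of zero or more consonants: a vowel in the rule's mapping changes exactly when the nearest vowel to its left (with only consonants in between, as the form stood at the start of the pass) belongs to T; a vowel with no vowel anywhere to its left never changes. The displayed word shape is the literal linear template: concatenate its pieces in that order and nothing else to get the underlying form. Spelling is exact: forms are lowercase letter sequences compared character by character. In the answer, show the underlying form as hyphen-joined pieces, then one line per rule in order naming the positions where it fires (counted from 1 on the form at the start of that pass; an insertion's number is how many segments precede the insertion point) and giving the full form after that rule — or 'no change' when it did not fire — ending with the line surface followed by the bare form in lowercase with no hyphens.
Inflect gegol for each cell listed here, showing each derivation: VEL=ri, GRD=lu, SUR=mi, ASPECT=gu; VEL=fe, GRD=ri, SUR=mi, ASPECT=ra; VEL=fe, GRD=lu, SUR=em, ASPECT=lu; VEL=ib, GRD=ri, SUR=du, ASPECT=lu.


cell VEL=ri, GRD=lu, SUR=mi, ASPECT=gu:
underlying: gegol-niv-ra-of-it
1. f -> v, p -> b, s -> z, t -> d / V _ V: fires at position(s) 12: gegolnivraovit
2. e -> o, i -> u / B C0 _: fires at position(s) 7, 13: gegolnuvraovut
3. 0 -> e / C _ C: inserts after position(s) 5, 8: gegolenuveraovut
surface: gegolenuveraovut

cell VEL=fe, GRD=ri, SUR=mi, ASPECT=ra:
underlying: gegol-t-ra-uto-uku
1. f -> v, p -> b, s -> z, t -> d / V _ V: fires at position(s) 10: gegoltraudouku
2. e -> o, i -> u / B C0 _: no change
3. 0 -> e / C _ C: inserts after position(s) 5, 6: gegoleteraudouku
surface: gegoleteraudouku

cell VEL=fe, GRD=lu, SUR=em, ASPECT=lu:
underlying: gegol-niv-tu-b-uku
1. f -> v, p -> b, s -> z, t -> d / V _ V: no change
2. e -> o, i -> u / B C0 _: fires at position(s) 7: gegolnuvtubuku
3. 0 -> e / C _ C: inserts after position(s) 5, 8: gegolenuvetubuku
surface: gegolenuvetubuku

cell VEL=ib, GRD=ri, SUR=du, ASPECT=lu:
underlying: gegol-t-uf-b-f
1. f -> v, p -> b, s -> z, t -> d / V _ V: no change
2. e -> o, i -> u / B C0 _: no change
3. 0 -> e / C _ C: inserts after position(s) 5, 8, 9: gegoletufebef
surface: gegoletufebef


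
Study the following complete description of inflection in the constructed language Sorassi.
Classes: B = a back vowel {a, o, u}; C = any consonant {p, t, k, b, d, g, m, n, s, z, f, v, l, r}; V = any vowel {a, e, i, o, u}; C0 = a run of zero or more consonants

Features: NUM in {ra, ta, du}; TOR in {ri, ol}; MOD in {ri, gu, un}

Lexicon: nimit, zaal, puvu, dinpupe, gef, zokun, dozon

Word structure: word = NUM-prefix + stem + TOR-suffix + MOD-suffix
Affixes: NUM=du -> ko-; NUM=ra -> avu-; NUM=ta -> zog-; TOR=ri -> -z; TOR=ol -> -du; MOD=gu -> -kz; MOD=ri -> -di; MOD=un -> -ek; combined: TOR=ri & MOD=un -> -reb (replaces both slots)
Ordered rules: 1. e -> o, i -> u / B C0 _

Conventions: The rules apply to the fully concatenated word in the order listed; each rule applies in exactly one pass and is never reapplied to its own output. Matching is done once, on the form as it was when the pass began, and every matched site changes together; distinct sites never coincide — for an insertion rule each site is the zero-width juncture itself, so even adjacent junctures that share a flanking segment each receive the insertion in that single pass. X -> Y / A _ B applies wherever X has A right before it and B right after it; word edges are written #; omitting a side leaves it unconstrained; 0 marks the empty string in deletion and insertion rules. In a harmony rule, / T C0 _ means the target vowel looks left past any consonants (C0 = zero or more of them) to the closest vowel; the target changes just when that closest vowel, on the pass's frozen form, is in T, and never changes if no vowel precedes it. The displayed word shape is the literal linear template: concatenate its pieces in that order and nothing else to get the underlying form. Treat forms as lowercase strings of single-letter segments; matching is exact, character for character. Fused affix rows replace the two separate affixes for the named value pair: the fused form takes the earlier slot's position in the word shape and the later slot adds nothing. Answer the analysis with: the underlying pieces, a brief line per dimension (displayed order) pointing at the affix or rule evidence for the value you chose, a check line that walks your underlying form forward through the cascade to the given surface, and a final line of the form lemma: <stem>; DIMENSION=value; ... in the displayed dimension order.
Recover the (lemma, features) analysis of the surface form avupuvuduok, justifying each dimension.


underlying: avu-puvu-du-ek
NUM=ra - signalled by the affix avu-
TOR=ol - signalled by the affix -du
MOD=un - signalled by the affix -ek
check: avupuvuduek -> avupuvuduok
lemma: puvu; NUM=ra; TOR=ol; MOD=un


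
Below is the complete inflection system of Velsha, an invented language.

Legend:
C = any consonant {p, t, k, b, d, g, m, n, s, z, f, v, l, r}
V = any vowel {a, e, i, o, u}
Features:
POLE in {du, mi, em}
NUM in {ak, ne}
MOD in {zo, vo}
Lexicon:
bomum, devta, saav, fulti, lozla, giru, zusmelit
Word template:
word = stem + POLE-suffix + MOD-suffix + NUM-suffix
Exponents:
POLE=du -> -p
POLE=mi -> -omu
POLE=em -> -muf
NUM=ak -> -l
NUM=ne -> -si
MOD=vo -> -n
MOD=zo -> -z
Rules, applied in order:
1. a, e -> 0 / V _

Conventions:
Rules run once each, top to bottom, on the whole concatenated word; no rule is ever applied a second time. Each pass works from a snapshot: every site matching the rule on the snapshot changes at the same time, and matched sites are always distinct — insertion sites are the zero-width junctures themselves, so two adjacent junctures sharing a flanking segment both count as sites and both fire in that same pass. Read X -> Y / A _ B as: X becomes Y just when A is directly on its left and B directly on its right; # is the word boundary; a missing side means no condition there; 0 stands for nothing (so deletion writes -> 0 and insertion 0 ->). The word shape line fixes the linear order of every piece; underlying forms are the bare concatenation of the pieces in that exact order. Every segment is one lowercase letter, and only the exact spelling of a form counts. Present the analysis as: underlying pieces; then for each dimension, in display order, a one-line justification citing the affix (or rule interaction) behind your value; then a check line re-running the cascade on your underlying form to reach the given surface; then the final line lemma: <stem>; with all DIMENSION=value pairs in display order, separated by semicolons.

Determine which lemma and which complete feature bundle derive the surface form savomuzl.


underlying: saav-omu-z-l
POLE=mi - signalled by the affix -omu
NUM=ak - signalled by the affix -l
MOD=zo - signalled by the affix -z
check: saavomuzl -> savomuzl
lemma: saav; POLE=mi; NUM=ak; MOD=zo


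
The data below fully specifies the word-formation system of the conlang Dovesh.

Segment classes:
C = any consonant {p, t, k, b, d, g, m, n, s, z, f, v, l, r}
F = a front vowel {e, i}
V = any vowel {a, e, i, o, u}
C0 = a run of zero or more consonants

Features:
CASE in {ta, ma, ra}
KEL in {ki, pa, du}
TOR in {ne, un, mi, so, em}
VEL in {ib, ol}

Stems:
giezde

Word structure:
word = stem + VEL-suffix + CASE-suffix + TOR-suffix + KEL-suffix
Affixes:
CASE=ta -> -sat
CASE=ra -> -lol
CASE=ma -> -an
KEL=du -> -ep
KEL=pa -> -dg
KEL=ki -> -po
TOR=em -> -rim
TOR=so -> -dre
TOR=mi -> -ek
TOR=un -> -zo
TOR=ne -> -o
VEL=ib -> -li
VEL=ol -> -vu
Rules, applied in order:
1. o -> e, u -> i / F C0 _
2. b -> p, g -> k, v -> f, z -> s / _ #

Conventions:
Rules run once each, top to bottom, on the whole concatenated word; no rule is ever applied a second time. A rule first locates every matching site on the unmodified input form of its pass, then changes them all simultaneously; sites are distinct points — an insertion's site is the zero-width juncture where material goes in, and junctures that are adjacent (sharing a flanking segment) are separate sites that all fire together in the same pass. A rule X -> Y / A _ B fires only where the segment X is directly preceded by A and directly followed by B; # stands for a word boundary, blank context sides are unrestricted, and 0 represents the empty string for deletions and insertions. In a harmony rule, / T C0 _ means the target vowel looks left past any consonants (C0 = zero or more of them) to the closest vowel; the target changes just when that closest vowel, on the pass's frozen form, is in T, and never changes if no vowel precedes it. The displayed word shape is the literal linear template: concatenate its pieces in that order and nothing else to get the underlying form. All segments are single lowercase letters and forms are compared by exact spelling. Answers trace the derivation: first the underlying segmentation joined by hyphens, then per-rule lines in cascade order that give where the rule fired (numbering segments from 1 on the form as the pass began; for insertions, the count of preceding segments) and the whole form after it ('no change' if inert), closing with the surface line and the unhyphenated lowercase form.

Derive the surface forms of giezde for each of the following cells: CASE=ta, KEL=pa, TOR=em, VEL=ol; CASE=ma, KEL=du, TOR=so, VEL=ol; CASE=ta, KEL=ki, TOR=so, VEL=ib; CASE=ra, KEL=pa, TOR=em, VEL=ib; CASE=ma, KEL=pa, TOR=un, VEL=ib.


cell CASE=ta, KEL=pa, TOR=em, VEL=ol:
underlying: giezde-vu-sat-rim-dg
1. o -> e, u -> i / F C0 _: fires at position(s) 8: giezdevisatrimdg
2. b -> p, g -> k, v -> f, z -> s / _ #: fires at position(s) 16: giezdevisatrimdk
surface: giezdevisatrimdk

cell CASE=ma, KEL=du, TOR=so, VEL=ol:
underlying: giezde-vu-an-dre-ep
1. o -> e, u -> i / F C0 _: fires at position(s) 8: giezdeviandreep
2. b -> p, g -> k, v -> f, z -> s / _ #: no change
surface: giezdeviandreep

cell CASE=ta, KEL=ki, TOR=so, VEL=ib:
underlying: giezde-li-sat-dre-po
1. o -> e, u -> i / F C0 _: fires at position(s) 16: giezdelisatdrepe
2. b -> p, g -> k, v -> f, z -> s / _ #: no change
surface: giezdelisatdrepe

cell CASE=ra, KEL=pa, TOR=em, VEL=ib:
underlying: giezde-li-lol-rim-dg
1. o -> e, u -> i / F C0 _: fires at position(s) 10: giezdelilelrimdg
2. b -> p, g -> k, v -> f, z -> s / _ #: fires at position(s) 16: giezdelilelrimdk
surface: giezdelilelrimdk

cell CASE=ma, KEL=pa, TOR=un, VEL=ib:
underlying: giezde-li-an-zo-dg
1. o -> e, u -> i / F C0 _: no change
2. b -> p, g -> k, v -> f, z -> s / _ #: fires at position(s) 14: giezdelianzodk
surface: giezdelianzodk


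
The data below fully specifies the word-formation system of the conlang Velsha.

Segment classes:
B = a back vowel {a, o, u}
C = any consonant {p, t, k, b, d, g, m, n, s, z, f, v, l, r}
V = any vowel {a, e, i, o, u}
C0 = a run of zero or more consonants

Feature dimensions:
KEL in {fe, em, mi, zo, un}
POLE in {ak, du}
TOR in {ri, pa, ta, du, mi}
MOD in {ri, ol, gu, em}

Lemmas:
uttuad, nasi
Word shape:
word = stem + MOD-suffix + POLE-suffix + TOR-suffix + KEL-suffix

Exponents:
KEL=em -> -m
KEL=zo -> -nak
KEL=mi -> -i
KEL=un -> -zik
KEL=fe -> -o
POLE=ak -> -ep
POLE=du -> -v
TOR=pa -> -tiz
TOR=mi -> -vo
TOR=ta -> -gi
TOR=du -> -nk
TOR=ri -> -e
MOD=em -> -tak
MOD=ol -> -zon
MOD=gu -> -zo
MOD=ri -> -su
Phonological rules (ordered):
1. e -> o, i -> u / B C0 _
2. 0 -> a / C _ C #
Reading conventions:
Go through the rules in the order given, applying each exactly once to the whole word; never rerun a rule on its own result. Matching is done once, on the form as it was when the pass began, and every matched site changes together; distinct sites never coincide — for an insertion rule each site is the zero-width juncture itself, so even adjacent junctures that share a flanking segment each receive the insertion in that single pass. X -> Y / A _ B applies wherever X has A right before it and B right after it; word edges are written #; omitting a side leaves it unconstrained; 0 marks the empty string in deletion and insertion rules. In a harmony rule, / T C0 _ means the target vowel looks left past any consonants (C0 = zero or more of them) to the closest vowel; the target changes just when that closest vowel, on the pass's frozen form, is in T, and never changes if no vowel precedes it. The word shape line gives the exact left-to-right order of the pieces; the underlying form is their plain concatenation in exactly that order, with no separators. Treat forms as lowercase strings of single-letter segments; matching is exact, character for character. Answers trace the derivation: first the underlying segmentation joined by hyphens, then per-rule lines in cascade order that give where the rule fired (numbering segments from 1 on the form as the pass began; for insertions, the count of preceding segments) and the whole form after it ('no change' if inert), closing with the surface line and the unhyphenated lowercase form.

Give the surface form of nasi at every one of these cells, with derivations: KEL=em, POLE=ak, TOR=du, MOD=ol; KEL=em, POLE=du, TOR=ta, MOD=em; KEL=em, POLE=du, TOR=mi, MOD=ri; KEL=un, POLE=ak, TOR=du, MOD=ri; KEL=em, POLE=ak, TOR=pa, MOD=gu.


cell KEL=em, POLE=ak, TOR=du, MOD=ol:
underlying: nasi-zon-ep-nk-m
1. e -> o, i -> u / B C0 _: fires at position(s) 4, 8: nasuzonopnkm
2. 0 -> a / C _ C #: inserts after position(s) 11: nasuzonopnkam
surface: nasuzonopnkam

cell KEL=em, POLE=du, TOR=ta, MOD=em:
underlying: nasi-tak-v-gi-m
1. e -> o, i -> u / B C0 _: fires at position(s) 4, 10: nasutakvgum
2. 0 -> a / C _ C #: no change
surface: nasutakvgum

cell KEL=em, POLE=du, TOR=mi, MOD=ri:
underlying: nasi-su-v-vo-m
1. e -> o, i -> u / B C0 _: fires at position(s) 4: nasusuvvom
2. 0 -> a / C _ C #: no change
surface: nasusuvvom

cell KEL=un, POLE=ak, TOR=du, MOD=ri:
underlying: nasi-su-ep-nk-zik
1. e -> o, i -> u / B C0 _: fires at position(s) 4, 7: nasusuopnkzik
2. 0 -> a / C _ C #: no change
surface: nasusuopnkzik

cell KEL=em, POLE=ak, TOR=pa, MOD=gu:
underlying: nasi-zo-ep-tiz-m
1. e -> o, i -> u / B C0 _: fires at position(s) 4, 7: nasuzooptizm
2. 0 -> a / C _ C #: inserts after position(s) 11: nasuzooptizam
surface: nasuzooptizam


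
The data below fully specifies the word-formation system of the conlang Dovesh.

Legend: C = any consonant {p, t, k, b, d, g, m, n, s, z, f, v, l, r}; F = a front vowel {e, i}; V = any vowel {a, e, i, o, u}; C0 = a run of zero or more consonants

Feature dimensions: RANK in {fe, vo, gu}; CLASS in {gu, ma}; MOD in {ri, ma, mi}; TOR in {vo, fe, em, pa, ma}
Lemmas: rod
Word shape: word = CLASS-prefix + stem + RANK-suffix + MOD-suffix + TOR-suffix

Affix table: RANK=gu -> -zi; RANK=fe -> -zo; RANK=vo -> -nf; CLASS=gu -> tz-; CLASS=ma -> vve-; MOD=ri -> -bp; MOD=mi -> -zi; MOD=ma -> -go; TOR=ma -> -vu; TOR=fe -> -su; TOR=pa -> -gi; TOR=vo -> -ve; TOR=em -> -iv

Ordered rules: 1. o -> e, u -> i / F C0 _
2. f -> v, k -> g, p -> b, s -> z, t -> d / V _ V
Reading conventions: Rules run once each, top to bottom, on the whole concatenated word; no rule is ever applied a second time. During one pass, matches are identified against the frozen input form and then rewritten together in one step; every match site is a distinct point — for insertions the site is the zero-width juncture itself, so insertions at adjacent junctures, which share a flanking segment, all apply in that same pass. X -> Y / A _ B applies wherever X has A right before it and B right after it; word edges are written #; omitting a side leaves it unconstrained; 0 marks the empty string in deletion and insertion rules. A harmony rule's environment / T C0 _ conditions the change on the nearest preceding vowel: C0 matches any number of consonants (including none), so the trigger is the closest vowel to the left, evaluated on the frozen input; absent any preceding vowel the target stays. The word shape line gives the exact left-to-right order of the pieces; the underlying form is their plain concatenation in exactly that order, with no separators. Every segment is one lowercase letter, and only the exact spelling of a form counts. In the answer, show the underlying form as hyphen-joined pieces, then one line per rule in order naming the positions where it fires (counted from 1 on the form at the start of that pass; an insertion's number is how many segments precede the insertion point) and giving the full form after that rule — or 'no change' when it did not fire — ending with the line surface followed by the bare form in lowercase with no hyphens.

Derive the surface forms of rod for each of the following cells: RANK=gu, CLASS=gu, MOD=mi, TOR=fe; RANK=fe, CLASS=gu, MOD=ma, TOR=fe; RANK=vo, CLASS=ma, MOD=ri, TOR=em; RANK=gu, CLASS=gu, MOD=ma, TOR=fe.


cell RANK=gu, CLASS=gu, MOD=mi, TOR=fe:
underlying: tz-rod-zi-zi-su
1. o -> e, u -> i / F C0 _: fires at position(s) 11: tzrodzizisi
2. f -> v, k -> g, p -> b, s -> z, t -> d / V _ V: fires at position(s) 10: tzrodzizizi
surface: tzrodzizizi

cell RANK=fe, CLASS=gu, MOD=ma, TOR=fe:
underlying: tz-rod-zo-go-su
1. o -> e, u -> i / F C0 _: no change
2. f -> v, k -> g, p -> b, s -> z, t -> d / V _ V: fires at position(s) 10: tzrodzogozu
surface: tzrodzogozu

cell RANK=vo, CLASS=ma, MOD=ri, TOR=em:
underlying: vve-rod-nf-bp-iv
1. o -> e, u -> i / F C0 _: fires at position(s) 5: vverednfbpiv
2. f -> v, k -> g, p -> b, s -> z, t -> d / V _ V: no change
surface: vverednfbpiv

cell RANK=gu, CLASS=gu, MOD=ma, TOR=fe:
underlying: tz-rod-zi-go-su
1. o -> e, u -> i / F C0 _: fires at position(s) 9: tzrodzigesu
2. f -> v, k -> g, p -> b, s -> z, t -> d / V _ V: fires at position(s) 10: tzrodzigezu
surface: tzrodzigezu


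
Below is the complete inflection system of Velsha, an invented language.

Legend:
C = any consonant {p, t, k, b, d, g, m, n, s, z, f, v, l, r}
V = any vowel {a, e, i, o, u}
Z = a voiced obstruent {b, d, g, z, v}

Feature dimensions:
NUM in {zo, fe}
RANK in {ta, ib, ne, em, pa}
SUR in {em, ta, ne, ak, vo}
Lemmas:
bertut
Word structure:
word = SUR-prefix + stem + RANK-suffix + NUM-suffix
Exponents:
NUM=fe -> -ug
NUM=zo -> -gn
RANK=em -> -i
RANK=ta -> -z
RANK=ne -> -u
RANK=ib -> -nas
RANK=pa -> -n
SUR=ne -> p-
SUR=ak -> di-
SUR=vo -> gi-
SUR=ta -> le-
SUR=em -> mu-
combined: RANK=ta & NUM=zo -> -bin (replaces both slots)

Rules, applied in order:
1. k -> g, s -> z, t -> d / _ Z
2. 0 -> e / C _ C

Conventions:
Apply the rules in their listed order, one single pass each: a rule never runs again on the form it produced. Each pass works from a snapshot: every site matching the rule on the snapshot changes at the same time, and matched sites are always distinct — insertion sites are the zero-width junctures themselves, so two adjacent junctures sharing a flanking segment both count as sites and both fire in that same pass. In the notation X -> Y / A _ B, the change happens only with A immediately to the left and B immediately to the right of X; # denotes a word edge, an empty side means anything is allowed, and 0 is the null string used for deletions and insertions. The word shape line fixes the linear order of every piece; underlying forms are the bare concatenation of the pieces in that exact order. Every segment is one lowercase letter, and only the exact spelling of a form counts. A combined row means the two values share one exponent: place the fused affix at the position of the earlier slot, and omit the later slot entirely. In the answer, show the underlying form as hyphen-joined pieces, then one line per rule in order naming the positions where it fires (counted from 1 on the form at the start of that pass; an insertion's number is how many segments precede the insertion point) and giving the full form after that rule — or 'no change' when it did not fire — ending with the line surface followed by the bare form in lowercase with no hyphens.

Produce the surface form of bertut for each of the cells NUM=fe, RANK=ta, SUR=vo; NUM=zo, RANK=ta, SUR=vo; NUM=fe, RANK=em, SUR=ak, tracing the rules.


cell NUM=fe, RANK=ta, SUR=vo:
underlying: gi-bertut-z-ug
1. k -> g, s -> z, t -> d / _ Z: fires at position(s) 8: gibertudzug
2. 0 -> e / C _ C: inserts after position(s) 5, 8: giberetudezug
surface: giberetudezug

cell NUM=zo, RANK=ta, SUR=vo:
underlying: gi-bertut-bin
1. k -> g, s -> z, t -> d / _ Z: fires at position(s) 8: gibertudbin
2. 0 -> e / C _ C: inserts after position(s) 5, 8: giberetudebin
surface: giberetudebin

cell NUM=fe, RANK=em, SUR=ak:
underlying: di-bertut-i-ug
1. k -> g, s -> z, t -> d / _ Z: no change
2. 0 -> e / C _ C: inserts after position(s) 5: diberetutiug
surface: diberetutiug


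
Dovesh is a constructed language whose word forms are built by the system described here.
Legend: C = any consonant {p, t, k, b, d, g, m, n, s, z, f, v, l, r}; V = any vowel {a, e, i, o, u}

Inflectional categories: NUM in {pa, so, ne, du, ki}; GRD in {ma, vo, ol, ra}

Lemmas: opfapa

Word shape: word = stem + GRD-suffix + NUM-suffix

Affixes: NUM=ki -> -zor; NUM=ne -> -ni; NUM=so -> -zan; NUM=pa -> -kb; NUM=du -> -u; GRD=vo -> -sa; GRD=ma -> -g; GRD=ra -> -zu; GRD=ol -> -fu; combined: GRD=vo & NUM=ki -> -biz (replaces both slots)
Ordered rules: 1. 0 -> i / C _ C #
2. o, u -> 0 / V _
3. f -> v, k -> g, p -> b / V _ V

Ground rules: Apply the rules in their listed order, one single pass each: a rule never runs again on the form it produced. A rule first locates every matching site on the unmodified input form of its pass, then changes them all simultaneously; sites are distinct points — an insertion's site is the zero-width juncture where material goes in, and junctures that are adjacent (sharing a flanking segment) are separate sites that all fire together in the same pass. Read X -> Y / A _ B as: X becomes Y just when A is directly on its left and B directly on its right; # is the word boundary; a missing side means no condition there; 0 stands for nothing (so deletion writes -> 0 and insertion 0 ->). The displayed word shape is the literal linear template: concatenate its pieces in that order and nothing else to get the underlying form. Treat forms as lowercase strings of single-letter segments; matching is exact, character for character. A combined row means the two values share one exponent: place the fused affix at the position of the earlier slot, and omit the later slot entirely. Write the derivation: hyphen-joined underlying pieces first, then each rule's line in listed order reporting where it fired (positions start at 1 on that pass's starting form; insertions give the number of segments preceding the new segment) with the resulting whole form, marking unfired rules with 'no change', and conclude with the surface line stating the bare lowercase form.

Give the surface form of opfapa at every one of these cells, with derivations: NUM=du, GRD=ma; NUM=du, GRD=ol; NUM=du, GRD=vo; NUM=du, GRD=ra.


cell NUM=du, GRD=ma:
underlying: opfapa-g-u
1. 0 -> i / C _ C #: no change
2. o, u -> 0 / V _: no change
3. f -> v, k -> g, p -> b / V _ V: fires at position(s) 5: opfabagu
surface: opfabagu

cell NUM=du, GRD=ol:
underlying: opfapa-fu-u
1. 0 -> i / C _ C #: no change
2. o, u -> 0 / V _: fires at position(s) 9: opfapafu
3. f -> v, k -> g, p -> b / V _ V: fires at position(s) 5, 7: opfabavu
surface: opfabavu

cell NUM=du, GRD=vo:
underlying: opfapa-sa-u
1. 0 -> i / C _ C #: no change
2. o, u -> 0 / V _: fires at position(s) 9: opfapasa
3. f -> v, k -> g, p -> b / V _ V: fires at position(s) 5: opfabasa
surface: opfabasa

cell NUM=du, GRD=ra:
underlying: opfapa-zu-u
1. 0 -> i / C _ C #: no change
2. o, u -> 0 / V _: fires at position(s) 9: opfapazu
3. f -> v, k -> g, p -> b / V _ V: fires at position(s) 5: opfabazu
surface: opfabazu
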